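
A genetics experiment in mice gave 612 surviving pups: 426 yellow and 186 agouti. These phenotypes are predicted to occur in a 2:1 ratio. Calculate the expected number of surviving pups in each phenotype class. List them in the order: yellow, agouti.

408, 204

Expected counts for N = 612 under a 2:1 ratio (total parts = 3):
  yellow: 612 × 2/3 = 408
  agouti: 612 × 1/3 = 204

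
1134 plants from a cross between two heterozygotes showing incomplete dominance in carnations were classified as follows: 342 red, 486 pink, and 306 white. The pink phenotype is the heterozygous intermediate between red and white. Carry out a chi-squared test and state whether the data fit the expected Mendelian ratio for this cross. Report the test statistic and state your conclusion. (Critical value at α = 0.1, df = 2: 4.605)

With incomplete dominance, a heterozygote × heterozygote cross gives a 1:2:1 phenotypic ratio.
Under the 1:2:1 hypothesis (Σ ratio = 4, N = 1134):
  red: 1134 × 1/4 = 283.5
  pink: 1134 × 2/4 = 567
  white: 1134 × 1/4 = 283.5
χ² = Σ (O − E)² / E
  red: (342 − 283.5)² / 283.5 = 12.0714
  pink: (486 − 567)² / 567 = 11.5714
  white: (306 − 283.5)² / 283.5 = 1.7857
χ² = 12.0714 + 11.5714 + 1.7857 = 25.4285 ≈ 25.429
Degrees of freedom = 3 − 1 = 2; critical value at α = 0.1 is 4.605.
Since 25.429 > 4.605, we reject the null hypothesis — the data do not fit the 1:2:1 ratio.

25.429; not consistent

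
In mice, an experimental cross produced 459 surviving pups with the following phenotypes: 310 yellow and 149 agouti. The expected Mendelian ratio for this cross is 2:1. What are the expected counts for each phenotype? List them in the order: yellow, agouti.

306, 153

Expected counts for N = 459 under a 2:1 ratio (total parts = 3):
  yellow: 459 × 2/3 = 306
  agouti: 459 × 1/3 = 153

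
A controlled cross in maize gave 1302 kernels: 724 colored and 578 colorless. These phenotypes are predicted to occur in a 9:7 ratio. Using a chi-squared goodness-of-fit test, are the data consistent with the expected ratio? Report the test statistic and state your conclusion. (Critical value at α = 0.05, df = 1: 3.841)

Expected counts for N = 1302 under a 9:7 ratio (total parts = 16):
  colored: 1302 × 9/16 = 732.375
  colorless: 1302 × 7/16 = 569.625
χ² = Σ (O − E)² / E
  colored: (724 − 732.375)² / 732.375 = 0.0958
  colorless: (578 − 569.625)² / 569.625 = 0.1231
χ² = 0.0958 + 0.1231 = 0.2189 ≈ 0.219
Degrees of freedom = 2 − 1 = 1; critical value at α = 0.05 is 3.841.
Since 0.219 < 3.841, we fail to reject the null hypothesis — the data are consistent with the 9:7 ratio.

0.219; consistent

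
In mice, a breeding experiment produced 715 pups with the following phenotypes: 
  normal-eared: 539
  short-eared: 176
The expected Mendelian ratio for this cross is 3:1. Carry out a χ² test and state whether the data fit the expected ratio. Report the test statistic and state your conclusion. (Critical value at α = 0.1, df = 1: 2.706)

0.056; consistent

Expected counts for N = 715 under a 3:1 ratio (total parts = 4):
  normal-eared: 715 × 3/4 = 536.25
  short-eared: 715 × 1/4 = 178.75
χ² = Σ (O − E)² / E
  normal-eared: (539 − 536.25)² / 536.25 = 0.0141
  short-eared: (176 − 178.75)² / 178.75 = 0.0423
χ² = 0.0141 + 0.0423 = 0.0564 ≈ 0.056
Degrees of freedom = 2 − 1 = 1; critical value at α = 0.1 is 2.706.
Since 0.056 < 2.706, we fail to reject the null hypothesis — the data are consistent with the 3:1 ratio.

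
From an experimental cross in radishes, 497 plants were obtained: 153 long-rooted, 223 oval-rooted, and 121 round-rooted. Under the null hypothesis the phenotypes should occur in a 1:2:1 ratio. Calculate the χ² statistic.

9.354

Total ratio parts = 4. Expected numbers out of 497:
  long-rooted: 497 × 1/4 = 124.25
  oval-rooted: 497 × 2/4 = 248.5
  round-rooted: 497 × 1/4 = 124.25
χ² = Σ (O − E)² / E
  long-rooted: (153 − 124.25)² / 124.25 = 6.6524
  oval-rooted: (223 − 248.5)² / 248.5 = 2.6167
  round-rooted: (121 − 124.25)² / 124.25 = 0.0850
χ² = 6.6524 + 2.6167 + 0.0850 = 9.3541 ≈ 9.354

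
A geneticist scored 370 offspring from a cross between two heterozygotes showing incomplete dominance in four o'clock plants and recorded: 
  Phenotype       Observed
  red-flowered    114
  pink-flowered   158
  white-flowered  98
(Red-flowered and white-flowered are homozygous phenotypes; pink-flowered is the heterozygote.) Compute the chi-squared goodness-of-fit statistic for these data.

With incomplete dominance, a heterozygote × heterozygote cross gives a 1:2:1 phenotypic ratio.
Expected counts for N = 370 under a 1:2:1 ratio (total parts = 4):
  red-flowered: 370 × 1/4 = 92.5
  pink-flowered: 370 × 2/4 = 185
  white-flowered: 370 × 1/4 = 92.5
χ² = Σ (O − E)² / E
  red-flowered: (114 − 92.5)² / 92.5 = 4.9973
  pink-flowered: (158 − 185)² / 185 = 3.9405
  white-flowered: (98 − 92.5)² / 92.5 = 0.3270
χ² = 4.9973 + 3.9405 + 0.3270 = 9.2648 ≈ 9.265

9.265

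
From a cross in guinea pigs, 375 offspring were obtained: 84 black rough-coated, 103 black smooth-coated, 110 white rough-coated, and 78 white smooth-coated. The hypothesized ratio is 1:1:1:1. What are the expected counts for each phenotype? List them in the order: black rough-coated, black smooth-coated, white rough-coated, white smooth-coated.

93.75, 93.75, 93.75, 93.75

The 1:1:1:1 ratio has 4 parts, so with N = 375 the expected counts are:
  black rough-coated: 375 × 1/4 = 93.75
  black smooth-coated: 375 × 1/4 = 93.75
  white rough-coated: 375 × 1/4 = 93.75
  white smooth-coated: 375 × 1/4 = 93.75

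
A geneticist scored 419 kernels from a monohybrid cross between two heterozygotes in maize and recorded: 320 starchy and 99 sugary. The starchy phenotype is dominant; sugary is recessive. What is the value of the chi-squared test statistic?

For a monohybrid cross between heterozygotes with complete dominance, the expected phenotypic ratio is 3:1.
Expected counts for N = 419 under a 3:1 ratio (total parts = 4):
  starchy: 419 × 3/4 = 314.25
  sugary: 419 × 1/4 = 104.75
χ² = Σ (O − E)² / E
  starchy: (320 − 314.25)² / 314.25 = 0.1052
  sugary: (99 − 104.75)² / 104.75 = 0.3156
χ² = 0.1052 + 0.3156 = 0.4208 ≈ 0.421

0.421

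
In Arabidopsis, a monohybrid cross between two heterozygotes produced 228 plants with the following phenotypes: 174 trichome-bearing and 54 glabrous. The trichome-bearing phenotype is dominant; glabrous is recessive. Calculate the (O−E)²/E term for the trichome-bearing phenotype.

0.053

For a monohybrid cross between heterozygotes with complete dominance, the expected phenotypic ratio is 3:1.
The 3:1 ratio has 4 parts, so with N = 228 the expected counts are:
  trichome-bearing: 228 × 3/4 = 171
  glabrous: 228 × 1/4 = 57
Contribution of trichome-bearing: (174 − 171)² / 171 = 0.0526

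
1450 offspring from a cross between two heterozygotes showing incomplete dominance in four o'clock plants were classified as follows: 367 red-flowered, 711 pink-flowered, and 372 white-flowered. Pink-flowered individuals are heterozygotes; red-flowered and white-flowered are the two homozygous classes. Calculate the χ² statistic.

With incomplete dominance, a heterozygote × heterozygote cross gives a 1:2:1 phenotypic ratio.
Total ratio parts = 4. Expected numbers out of 1450:
  red-flowered: 1450 × 1/4 = 362.5
  pink-flowered: 1450 × 2/4 = 725
  white-flowered: 1450 × 1/4 = 362.5
χ² = Σ (O − E)² / E
  red-flowered: (367 − 362.5)² / 362.5 = 0.0559
  pink-flowered: (711 − 725)² / 725 = 0.2703
  white-flowered: (372 − 362.5)² / 362.5 = 0.2490
χ² = 0.0559 + 0.2703 + 0.2490 = 0.5752 ≈ 0.575

0.575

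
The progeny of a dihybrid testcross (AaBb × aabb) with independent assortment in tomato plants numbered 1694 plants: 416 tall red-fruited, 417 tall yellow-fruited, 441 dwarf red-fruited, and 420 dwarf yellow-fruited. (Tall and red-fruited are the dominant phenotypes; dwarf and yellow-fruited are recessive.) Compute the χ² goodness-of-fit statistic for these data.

A dihybrid testcross with independent assortment gives a 1:1:1:1 ratio.
Total ratio parts = 4. Expected numbers out of 1694:
  tall red-fruited: 1694 × 1/4 = 423.5
  tall yellow-fruited: 1694 × 1/4 = 423.5
  dwarf red-fruited: 1694 × 1/4 = 423.5
  dwarf yellow-fruited: 1694 × 1/4 = 423.5
χ² = Σ (O − E)² / E
  tall red-fruited: (416 − 423.5)² / 423.5 = 0.1328
  tall yellow-fruited: (417 − 423.5)² / 423.5 = 0.0998
  dwarf red-fruited: (441 − 423.5)² / 423.5 = 0.7231
  dwarf yellow-fruited: (420 − 423.5)² / 423.5 = 0.0289
χ² = 0.1328 + 0.0998 + 0.7231 + 0.0289 = 0.9846 ≈ 0.985

0.985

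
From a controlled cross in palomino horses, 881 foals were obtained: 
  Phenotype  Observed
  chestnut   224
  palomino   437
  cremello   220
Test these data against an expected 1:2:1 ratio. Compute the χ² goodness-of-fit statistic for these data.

0.092

The 1:2:1 ratio has 4 parts, so with N = 881 the expected counts are:
  chestnut: 881 × 1/4 = 220.25
  palomino: 881 × 2/4 = 440.5
  cremello: 881 × 1/4 = 220.25
χ² = Σ (O − E)² / E
  chestnut: (224 − 220.25)² / 220.25 = 0.0638
  palomino: (437 − 440.5)² / 440.5 = 0.0278
  cremello: (220 − 220.25)² / 220.25 = 0.0003
χ² = 0.0638 + 0.0278 + 0.0003 = 0.0919 ≈ 0.092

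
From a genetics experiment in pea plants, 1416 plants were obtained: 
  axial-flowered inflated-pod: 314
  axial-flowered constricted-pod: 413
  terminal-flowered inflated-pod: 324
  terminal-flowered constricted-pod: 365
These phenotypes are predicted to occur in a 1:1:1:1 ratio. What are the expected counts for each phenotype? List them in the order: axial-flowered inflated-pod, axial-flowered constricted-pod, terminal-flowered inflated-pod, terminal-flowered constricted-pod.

354, 354, 354, 354

Under the 1:1:1:1 hypothesis (Σ ratio = 4, N = 1416):
  axial-flowered inflated-pod: 1416 × 1/4 = 354
  axial-flowered constricted-pod: 1416 × 1/4 = 354
  terminal-flowered inflated-pod: 1416 × 1/4 = 354
  terminal-flowered constricted-pod: 1416 × 1/4 = 354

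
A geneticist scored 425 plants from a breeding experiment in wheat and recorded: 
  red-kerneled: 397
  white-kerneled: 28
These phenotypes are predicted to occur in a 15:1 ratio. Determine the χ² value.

Expected counts for N = 425 under a 15:1 ratio (total parts = 16):
  red-kerneled: 425 × 15/16 = 398.4375
  white-kerneled: 425 × 1/16 = 26.5625
χ² = Σ (O − E)² / E
  red-kerneled: (397 − 398.4375)² / 398.4375 = 0.0052
  white-kerneled: (28 − 26.5625)² / 26.5625 = 0.0778
χ² = 0.0052 + 0.0778 = 0.083

0.083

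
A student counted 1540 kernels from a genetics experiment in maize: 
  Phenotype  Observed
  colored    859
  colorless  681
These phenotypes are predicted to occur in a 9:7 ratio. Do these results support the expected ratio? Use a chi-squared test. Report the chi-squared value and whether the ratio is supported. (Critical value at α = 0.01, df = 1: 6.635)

0.139; consistent

Expected counts for N = 1540 under a 9:7 ratio (total parts = 16):
  colored: 1540 × 9/16 = 866.25
  colorless: 1540 × 7/16 = 673.75
χ² = Σ (O − E)² / E
  colored: (859 − 866.25)² / 866.25 = 0.0607
  colorless: (681 − 673.75)² / 673.75 = 0.0780
χ² = 0.0607 + 0.0780 = 0.1387 ≈ 0.139
Degrees of freedom = 2 − 1 = 1; critical value at α = 0.01 is 6.635.
Since 0.139 < 6.635, we fail to reject the null hypothesis — the data are consistent with the 9:7 ratio.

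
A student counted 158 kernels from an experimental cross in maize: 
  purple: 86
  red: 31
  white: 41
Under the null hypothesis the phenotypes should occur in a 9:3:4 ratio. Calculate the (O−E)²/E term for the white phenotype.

0.057

Total ratio parts = 16. Expected numbers out of 158:
  purple: 158 × 9/16 = 88.875
  red: 158 × 3/16 = 29.625
  white: 158 × 4/16 = 39.5
Contribution of white: (41 − 39.5)² / 39.5 = 0.0570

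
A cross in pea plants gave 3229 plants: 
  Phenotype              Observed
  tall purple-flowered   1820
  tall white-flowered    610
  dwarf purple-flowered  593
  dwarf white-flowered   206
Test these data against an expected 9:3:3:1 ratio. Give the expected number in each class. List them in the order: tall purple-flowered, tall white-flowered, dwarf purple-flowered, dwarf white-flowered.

Under the 9:3:3:1 hypothesis (Σ ratio = 16, N = 3229):
  tall purple-flowered: 3229 × 9/16 = 1816.3125
  tall white-flowered: 3229 × 3/16 = 605.4375
  dwarf purple-flowered: 3229 × 3/16 = 605.4375
  dwarf white-flowered: 3229 × 1/16 = 201.8125

1816.3125, 605.4375, 605.4375, 201.8125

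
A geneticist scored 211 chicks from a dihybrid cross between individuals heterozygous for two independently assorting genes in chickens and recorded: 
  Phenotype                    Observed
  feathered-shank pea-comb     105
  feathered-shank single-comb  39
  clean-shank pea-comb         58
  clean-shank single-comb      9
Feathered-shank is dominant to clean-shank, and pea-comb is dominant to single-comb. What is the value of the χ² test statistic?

A dihybrid F₂ with independent assortment and complete dominance at both loci gives a 9:3:3:1 phenotypic ratio.
Total ratio parts = 16. Expected numbers out of 211:
  feathered-shank pea-comb: 211 × 9/16 = 118.6875
  feathered-shank single-comb: 211 × 3/16 = 39.5625
  clean-shank pea-comb: 211 × 3/16 = 39.5625
  clean-shank single-comb: 211 × 1/16 = 13.1875
χ² = Σ (O − E)² / E
  feathered-shank pea-comb: (105 − 118.6875)² / 118.6875 = 1.5785
  feathered-shank single-comb: (39 − 39.5625)² / 39.5625 = 0.0080
  clean-shank pea-comb: (58 − 39.5625)² / 39.5625 = 8.5925
  clean-shank single-comb: (9 − 13.1875)² / 13.1875 = 1.3297
χ² = 1.5785 + 0.0080 + 8.5925 + 1.3297 = 11.5087 ≈ 11.509

11.509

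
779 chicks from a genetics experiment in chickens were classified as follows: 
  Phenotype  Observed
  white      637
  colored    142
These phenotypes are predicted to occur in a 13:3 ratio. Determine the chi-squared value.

0.139

The 13:3 ratio has 16 parts, so with N = 779 the expected counts are:
  white: 779 × 13/16 = 632.9375
  colored: 779 × 3/16 = 146.0625
χ² = Σ (O − E)² / E
  white: (637 − 632.9375)² / 632.9375 = 0.0261
  colored: (142 − 146.0625)² / 146.0625 = 0.1130
χ² = 0.0261 + 0.1130 = 0.1391 ≈ 0.139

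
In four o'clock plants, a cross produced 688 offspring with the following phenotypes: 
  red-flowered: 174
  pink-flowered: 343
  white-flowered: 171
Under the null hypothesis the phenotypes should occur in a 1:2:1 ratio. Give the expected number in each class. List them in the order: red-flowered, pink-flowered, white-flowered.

Total ratio parts = 4. Expected numbers out of 688:
  red-flowered: 688 × 1/4 = 172
  pink-flowered: 688 × 2/4 = 344
  white-flowered: 688 × 1/4 = 172

172, 344, 172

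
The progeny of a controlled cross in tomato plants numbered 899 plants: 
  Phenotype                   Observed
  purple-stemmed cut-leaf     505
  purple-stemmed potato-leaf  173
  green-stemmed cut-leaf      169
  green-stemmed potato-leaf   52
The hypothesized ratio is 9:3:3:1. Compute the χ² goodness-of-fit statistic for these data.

Under the 9:3:3:1 hypothesis (Σ ratio = 16, N = 899):
  purple-stemmed cut-leaf: 899 × 9/16 = 505.6875
  purple-stemmed potato-leaf: 899 × 3/16 = 168.5625
  green-stemmed cut-leaf: 899 × 3/16 = 168.5625
  green-stemmed potato-leaf: 899 × 1/16 = 56.1875
χ² = Σ (O − E)² / E
  purple-stemmed cut-leaf: (505 − 505.6875)² / 505.6875 = 0.0009
  purple-stemmed potato-leaf: (173 − 168.5625)² / 168.5625 = 0.1168
  green-stemmed cut-leaf: (169 − 168.5625)² / 168.5625 = 0.0011
  green-stemmed potato-leaf: (52 − 56.1875)² / 56.1875 = 0.3121
χ² = 0.0009 + 0.1168 + 0.0011 + 0.3121 = 0.4309 ≈ 0.431

0.431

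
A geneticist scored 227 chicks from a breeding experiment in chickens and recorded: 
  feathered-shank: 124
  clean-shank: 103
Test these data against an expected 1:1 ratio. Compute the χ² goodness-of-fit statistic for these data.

Under the 1:1 hypothesis (Σ ratio = 2, N = 227):
  feathered-shank: 227 × 1/2 = 113.5
  clean-shank: 227 × 1/2 = 113.5
χ² = Σ (O − E)² / E
  feathered-shank: (124 − 113.5)² / 113.5 = 0.9714
  clean-shank: (103 − 113.5)² / 113.5 = 0.9714
χ² = 0.9714 + 0.9714 = 1.9428 ≈ 1.943

1.943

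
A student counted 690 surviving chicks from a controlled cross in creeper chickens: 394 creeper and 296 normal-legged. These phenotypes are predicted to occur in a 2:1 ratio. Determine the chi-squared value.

28.409

The 2:1 ratio has 3 parts, so with N = 690 the expected counts are:
  creeper: 690 × 2/3 = 460
  normal-legged: 690 × 1/3 = 230
χ² = Σ (O − E)² / E
  creeper: (394 − 460)² / 460 = 9.4696
  normal-legged: (296 − 230)² / 230 = 18.9391
χ² = 9.4696 + 18.9391 = 28.4087 ≈ 28.409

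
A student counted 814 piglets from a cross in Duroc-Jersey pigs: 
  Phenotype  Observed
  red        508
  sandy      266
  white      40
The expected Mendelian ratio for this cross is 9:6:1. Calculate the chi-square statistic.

12.859

Total ratio parts = 16. Expected numbers out of 814:
  red: 814 × 9/16 = 457.875
  sandy: 814 × 6/16 = 305.25
  white: 814 × 1/16 = 50.875
χ² = Σ (O − E)² / E
  red: (508 − 457.875)² / 457.875 = 5.4873
  sandy: (266 − 305.25)² / 305.25 = 5.0469
  white: (40 − 50.875)² / 50.875 = 2.3246
χ² = 5.4873 + 5.0469 + 2.3246 = 12.8588 ≈ 12.859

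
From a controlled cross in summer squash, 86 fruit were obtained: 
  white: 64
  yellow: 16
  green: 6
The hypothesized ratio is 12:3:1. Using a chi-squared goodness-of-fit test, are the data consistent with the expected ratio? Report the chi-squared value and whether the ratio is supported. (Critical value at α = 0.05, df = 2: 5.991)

0.078; consistent

Total ratio parts = 16. Expected numbers out of 86:
  white: 86 × 12/16 = 64.5
  yellow: 86 × 3/16 = 16.125
  green: 86 × 1/16 = 5.375
χ² = Σ (O − E)² / E
  white: (64 − 64.5)² / 64.5 = 0.0039
  yellow: (16 − 16.125)² / 16.125 = 0.0010
  green: (6 − 5.375)² / 5.375 = 0.0727
χ² = 0.0039 + 0.0010 + 0.0727 = 0.0776 ≈ 0.078
Degrees of freedom = 3 − 1 = 2; critical value at α = 0.05 is 5.991.
Since 0.078 < 5.991, we fail to reject the null hypothesis — the data are consistent with the 12:3:1 ratio.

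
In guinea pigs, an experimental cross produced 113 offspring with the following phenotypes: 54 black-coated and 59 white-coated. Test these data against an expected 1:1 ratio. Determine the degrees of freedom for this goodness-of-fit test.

1

A goodness-of-fit test with 2 phenotype classes has df = 2 − 1 = 1.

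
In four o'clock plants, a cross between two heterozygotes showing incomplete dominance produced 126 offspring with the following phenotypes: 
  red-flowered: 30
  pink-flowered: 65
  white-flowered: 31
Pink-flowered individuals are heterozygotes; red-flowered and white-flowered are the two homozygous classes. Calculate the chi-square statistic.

0.143

With incomplete dominance, a heterozygote × heterozygote cross gives a 1:2:1 phenotypic ratio.
Total ratio parts = 4. Expected numbers out of 126:
  red-flowered: 126 × 1/4 = 31.5
  pink-flowered: 126 × 2/4 = 63
  white-flowered: 126 × 1/4 = 31.5
χ² = Σ (O − E)² / E
  red-flowered: (30 − 31.5)² / 31.5 = 0.0714
  pink-flowered: (65 − 63)² / 63 = 0.0635
  white-flowered: (31 − 31.5)² / 31.5 = 0.0079
χ² = 0.0714 + 0.0635 + 0.0079 = 0.1428 ≈ 0.143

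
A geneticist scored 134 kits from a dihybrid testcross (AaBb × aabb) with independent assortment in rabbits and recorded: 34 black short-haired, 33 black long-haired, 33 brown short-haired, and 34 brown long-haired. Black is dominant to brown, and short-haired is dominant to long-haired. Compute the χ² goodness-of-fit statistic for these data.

A dihybrid testcross with independent assortment gives a 1:1:1:1 ratio.
Under the 1:1:1:1 hypothesis (Σ ratio = 4, N = 134):
  black short-haired: 134 × 1/4 = 33.5
  black long-haired: 134 × 1/4 = 33.5
  brown short-haired: 134 × 1/4 = 33.5
  brown long-haired: 134 × 1/4 = 33.5
χ² = Σ (O − E)² / E
  black short-haired: (34 − 33.5)² / 33.5 = 0.0075
  black long-haired: (33 − 33.5)² / 33.5 = 0.0075
  brown short-haired: (33 − 33.5)² / 33.5 = 0.0075
  brown long-haired: (34 − 33.5)² / 33.5 = 0.0075
χ² = 0.0075 + 0.0075 + 0.0075 + 0.0075 = 0.030

0.030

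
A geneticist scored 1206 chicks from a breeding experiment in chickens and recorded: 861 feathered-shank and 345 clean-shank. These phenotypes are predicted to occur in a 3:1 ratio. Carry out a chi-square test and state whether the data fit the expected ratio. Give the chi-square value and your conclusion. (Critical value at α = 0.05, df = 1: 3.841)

The 3:1 ratio has 4 parts, so with N = 1206 the expected counts are:
  feathered-shank: 1206 × 3/4 = 904.5
  clean-shank: 1206 × 1/4 = 301.5
χ² = Σ (O − E)² / E
  feathered-shank: (861 − 904.5)² / 904.5 = 2.0920
  clean-shank: (345 − 301.5)² / 301.5 = 6.2761
χ² = 2.0920 + 6.2761 = 8.3681 ≈ 8.368
Degrees of freedom = 2 − 1 = 1; critical value at α = 0.05 is 3.841.
Since 8.368 > 3.841, we reject the null hypothesis — the data do not fit the 3:1 ratio.

8.368; not consistent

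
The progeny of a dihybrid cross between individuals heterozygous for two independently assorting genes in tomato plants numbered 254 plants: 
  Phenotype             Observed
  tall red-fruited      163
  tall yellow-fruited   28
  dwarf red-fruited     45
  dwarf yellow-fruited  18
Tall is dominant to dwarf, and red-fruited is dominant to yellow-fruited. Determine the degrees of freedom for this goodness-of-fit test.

A dihybrid F₂ with independent assortment and complete dominance at both loci gives a 9:3:3:1 phenotypic ratio.
A goodness-of-fit test with 4 phenotype classes has df = 4 − 1 = 3.

3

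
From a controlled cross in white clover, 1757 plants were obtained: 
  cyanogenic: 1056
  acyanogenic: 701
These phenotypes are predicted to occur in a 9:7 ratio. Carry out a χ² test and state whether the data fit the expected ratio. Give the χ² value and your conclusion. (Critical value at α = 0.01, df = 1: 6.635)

10.596; not consistent

The 9:7 ratio has 16 parts, so with N = 1757 the expected counts are:
  cyanogenic: 1757 × 9/16 = 988.3125
  acyanogenic: 1757 × 7/16 = 768.6875
χ² = Σ (O − E)² / E
  cyanogenic: (1056 − 988.3125)² / 988.3125 = 4.6358
  acyanogenic: (701 − 768.6875)² / 768.6875 = 5.9603
χ² = 4.6358 + 5.9603 = 10.5961 ≈ 10.596
Degrees of freedom = 2 − 1 = 1; critical value at α = 0.01 is 6.635.
Since 10.596 > 6.635, we reject the null hypothesis — the data do not fit the 9:7 ratio.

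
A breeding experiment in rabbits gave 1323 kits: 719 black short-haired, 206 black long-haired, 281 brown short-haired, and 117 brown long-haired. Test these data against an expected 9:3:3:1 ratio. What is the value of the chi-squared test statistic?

26.597

Under the 9:3:3:1 hypothesis (Σ ratio = 16, N = 1323):
  black short-haired: 1323 × 9/16 = 744.1875
  black long-haired: 1323 × 3/16 = 248.0625
  brown short-haired: 1323 × 3/16 = 248.0625
  brown long-haired: 1323 × 1/16 = 82.6875
χ² = Σ (O − E)² / E
  black short-haired: (719 − 744.1875)² / 744.1875 = 0.8525
  black long-haired: (206 − 248.0625)² / 248.0625 = 7.1323
  brown short-haired: (281 − 248.0625)² / 248.0625 = 4.3734
  brown long-haired: (117 − 82.6875)² / 82.6875 = 14.2385
χ² = 0.8525 + 7.1323 + 4.3734 + 14.2385 = 26.5967 ≈ 26.597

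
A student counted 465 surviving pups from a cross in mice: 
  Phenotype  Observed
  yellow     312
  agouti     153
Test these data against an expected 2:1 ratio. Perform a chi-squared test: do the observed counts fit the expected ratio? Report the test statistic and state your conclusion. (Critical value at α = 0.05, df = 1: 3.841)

Expected counts for N = 465 under a 2:1 ratio (total parts = 3):
  yellow: 465 × 2/3 = 310
  agouti: 465 × 1/3 = 155
χ² = Σ (O − E)² / E
  yellow: (312 − 310)² / 310 = 0.0129
  agouti: (153 − 155)² / 155 = 0.0258
χ² = 0.0129 + 0.0258 = 0.0387 ≈ 0.039
Degrees of freedom = 2 − 1 = 1; critical value at α = 0.05 is 3.841.
Since 0.039 < 3.841, we fail to reject the null hypothesis — the data are consistent with the 2:1 ratio.

0.039; consistent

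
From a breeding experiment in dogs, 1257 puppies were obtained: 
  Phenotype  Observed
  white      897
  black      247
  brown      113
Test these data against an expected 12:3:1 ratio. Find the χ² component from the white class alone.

2.220

Under the 12:3:1 hypothesis (Σ ratio = 16, N = 1257):
  white: 1257 × 12/16 = 942.75
  black: 1257 × 3/16 = 235.6875
  brown: 1257 × 1/16 = 78.5625
Contribution of white: (897 − 942.75)² / 942.75 = 2.2202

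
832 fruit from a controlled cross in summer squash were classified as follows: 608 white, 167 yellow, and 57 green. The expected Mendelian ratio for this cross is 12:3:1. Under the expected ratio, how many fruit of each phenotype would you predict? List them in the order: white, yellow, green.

624, 156, 52

Expected counts for N = 832 under a 12:3:1 ratio (total parts = 16):
  white: 832 × 12/16 = 624
  yellow: 832 × 3/16 = 156
  green: 832 × 1/16 = 52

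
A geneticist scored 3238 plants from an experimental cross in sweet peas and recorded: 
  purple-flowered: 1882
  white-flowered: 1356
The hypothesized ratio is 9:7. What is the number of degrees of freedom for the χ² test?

A goodness-of-fit test with 2 phenotype classes has df = 2 − 1 = 1.

1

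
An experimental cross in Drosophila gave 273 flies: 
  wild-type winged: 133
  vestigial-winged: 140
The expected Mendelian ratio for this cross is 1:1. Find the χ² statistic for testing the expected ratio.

0.179

Expected counts for N = 273 under a 1:1 ratio (total parts = 2):
  wild-type winged: 273 × 1/2 = 136.5
  vestigial-winged: 273 × 1/2 = 136.5
χ² = Σ (O − E)² / E
  wild-type winged: (133 − 136.5)² / 136.5 = 0.0897
  vestigial-winged: (140 − 136.5)² / 136.5 = 0.0897
χ² = 0.0897 + 0.0897 = 0.1794 ≈ 0.179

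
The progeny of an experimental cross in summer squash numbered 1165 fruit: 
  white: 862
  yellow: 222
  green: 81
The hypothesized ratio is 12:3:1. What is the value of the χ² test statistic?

1.137

Under the 12:3:1 hypothesis (Σ ratio = 16, N = 1165):
  white: 1165 × 12/16 = 873.75
  yellow: 1165 × 3/16 = 218.4375
  green: 1165 × 1/16 = 72.8125
χ² = Σ (O − E)² / E
  white: (862 − 873.75)² / 873.75 = 0.1580
  yellow: (222 − 218.4375)² / 218.4375 = 0.0581
  green: (81 − 72.8125)² / 72.8125 = 0.9207
χ² = 0.1580 + 0.0581 + 0.9207 = 1.1368 ≈ 1.137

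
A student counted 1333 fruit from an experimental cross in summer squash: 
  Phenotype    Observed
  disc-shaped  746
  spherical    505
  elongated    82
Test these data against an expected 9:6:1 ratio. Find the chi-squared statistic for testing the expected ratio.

Expected counts for N = 1333 under a 9:6:1 ratio (total parts = 16):
  disc-shaped: 1333 × 9/16 = 749.8125
  spherical: 1333 × 6/16 = 499.875
  elongated: 1333 × 1/16 = 83.3125
χ² = Σ (O − E)² / E
  disc-shaped: (746 − 749.8125)² / 749.8125 = 0.0194
  spherical: (505 − 499.875)² / 499.875 = 0.0525
  elongated: (82 − 83.3125)² / 83.3125 = 0.0207
χ² = 0.0194 + 0.0525 + 0.0207 = 0.0926 ≈ 0.093

0.093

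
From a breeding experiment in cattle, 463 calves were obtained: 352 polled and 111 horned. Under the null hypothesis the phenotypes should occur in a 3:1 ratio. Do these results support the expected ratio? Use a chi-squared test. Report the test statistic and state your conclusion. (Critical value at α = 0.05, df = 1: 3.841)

0.260; consistent

Under the 3:1 hypothesis (Σ ratio = 4, N = 463):
  polled: 463 × 3/4 = 347.25
  horned: 463 × 1/4 = 115.75
χ² = Σ (O − E)² / E
  polled: (352 − 347.25)² / 347.25 = 0.0650
  horned: (111 − 115.75)² / 115.75 = 0.1949
χ² = 0.0650 + 0.1949 = 0.2599 ≈ 0.260
Degrees of freedom = 2 − 1 = 1; critical value at α = 0.05 is 3.841.
Since 0.260 < 3.841, we fail to reject the null hypothesis — the data are consistent with the 3:1 ratio.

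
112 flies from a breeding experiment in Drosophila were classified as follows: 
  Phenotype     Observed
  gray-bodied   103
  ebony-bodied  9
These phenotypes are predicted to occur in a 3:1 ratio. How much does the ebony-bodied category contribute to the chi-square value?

Under the 3:1 hypothesis (Σ ratio = 4, N = 112):
  gray-bodied: 112 × 3/4 = 84
  ebony-bodied: 112 × 1/4 = 28
Contribution of ebony-bodied: (9 − 28)² / 28 = 12.8929

12.893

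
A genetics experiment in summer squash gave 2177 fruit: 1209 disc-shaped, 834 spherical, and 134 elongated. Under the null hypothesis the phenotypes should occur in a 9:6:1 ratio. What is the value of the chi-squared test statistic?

0.610

Total ratio parts = 16. Expected numbers out of 2177:
  disc-shaped: 2177 × 9/16 = 1224.5625
  spherical: 2177 × 6/16 = 816.375
  elongated: 2177 × 1/16 = 136.0625
χ² = Σ (O − E)² / E
  disc-shaped: (1209 − 1224.5625)² / 1224.5625 = 0.1978
  spherical: (834 − 816.375)² / 816.375 = 0.3805
  elongated: (134 − 136.0625)² / 136.0625 = 0.0313
χ² = 0.1978 + 0.3805 + 0.0313 = 0.6096 ≈ 0.610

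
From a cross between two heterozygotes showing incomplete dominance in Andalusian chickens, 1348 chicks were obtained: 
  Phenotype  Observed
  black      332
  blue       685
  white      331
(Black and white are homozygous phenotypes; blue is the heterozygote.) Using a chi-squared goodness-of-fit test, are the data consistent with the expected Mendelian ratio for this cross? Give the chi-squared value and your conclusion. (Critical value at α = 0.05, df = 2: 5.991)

0.361; consistent

With incomplete dominance, a heterozygote × heterozygote cross gives a 1:2:1 phenotypic ratio.
Expected counts for N = 1348 under a 1:2:1 ratio (total parts = 4):
  black: 1348 × 1/4 = 337
  blue: 1348 × 2/4 = 674
  white: 1348 × 1/4 = 337
χ² = Σ (O − E)² / E
  black: (332 − 337)² / 337 = 0.0742
  blue: (685 − 674)² / 674 = 0.1795
  white: (331 − 337)² / 337 = 0.1068
χ² = 0.0742 + 0.1795 + 0.1068 = 0.3605 ≈ 0.361
Degrees of freedom = 3 − 1 = 2; critical value at α = 0.05 is 5.991.
Since 0.361 < 5.991, we fail to reject the null hypothesis — the data are consistent with the 1:2:1 ratio.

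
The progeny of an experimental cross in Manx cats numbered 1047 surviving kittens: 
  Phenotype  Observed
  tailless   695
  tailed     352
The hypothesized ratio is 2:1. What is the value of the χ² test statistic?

0.039

The 2:1 ratio has 3 parts, so with N = 1047 the expected counts are:
  tailless: 1047 × 2/3 = 698
  tailed: 1047 × 1/3 = 349
χ² = Σ (O − E)² / E
  tailless: (695 − 698)² / 698 = 0.0129
  tailed: (352 − 349)² / 349 = 0.0258
χ² = 0.0129 + 0.0258 = 0.0387 ≈ 0.039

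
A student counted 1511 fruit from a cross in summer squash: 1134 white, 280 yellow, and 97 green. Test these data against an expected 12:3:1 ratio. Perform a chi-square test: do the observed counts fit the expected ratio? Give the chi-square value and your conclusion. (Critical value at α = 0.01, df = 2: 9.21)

Under the 12:3:1 hypothesis (Σ ratio = 16, N = 1511):
  white: 1511 × 12/16 = 1133.25
  yellow: 1511 × 3/16 = 283.3125
  green: 1511 × 1/16 = 94.4375
χ² = Σ (O − E)² / E
  white: (1134 − 1133.25)² / 1133.25 = 0.0005
  yellow: (280 − 283.3125)² / 283.3125 = 0.0387
  green: (97 − 94.4375)² / 94.4375 = 0.0695
χ² = 0.0005 + 0.0387 + 0.0695 = 0.1087 ≈ 0.109
Degrees of freedom = 3 − 1 = 2; critical value at α = 0.01 is 9.21.
Since 0.109 < 9.21, we fail to reject the null hypothesis — the data are consistent with the 12:3:1 ratio.

0.109; consistent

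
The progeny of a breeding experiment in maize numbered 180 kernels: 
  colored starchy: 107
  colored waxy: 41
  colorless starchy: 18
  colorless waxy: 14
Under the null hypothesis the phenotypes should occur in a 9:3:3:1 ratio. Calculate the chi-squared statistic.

The 9:3:3:1 ratio has 16 parts, so with N = 180 the expected counts are:
  colored starchy: 180 × 9/16 = 101.25
  colored waxy: 180 × 3/16 = 33.75
  colorless starchy: 180 × 3/16 = 33.75
  colorless waxy: 180 × 1/16 = 11.25
χ² = Σ (O − E)² / E
  colored starchy: (107 − 101.25)² / 101.25 = 0.3265
  colored waxy: (41 − 33.75)² / 33.75 = 1.5574
  colorless starchy: (18 − 33.75)² / 33.75 = 7.3500
  colorless waxy: (14 − 11.25)² / 11.25 = 0.6722
χ² = 0.3265 + 1.5574 + 7.3500 + 0.6722 = 9.9061 ≈ 9.906

9.906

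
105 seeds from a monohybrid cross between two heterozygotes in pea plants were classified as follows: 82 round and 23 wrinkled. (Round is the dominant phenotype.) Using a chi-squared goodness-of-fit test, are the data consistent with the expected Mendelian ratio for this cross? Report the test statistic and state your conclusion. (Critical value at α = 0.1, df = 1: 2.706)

For a monohybrid cross between heterozygotes with complete dominance, the expected phenotypic ratio is 3:1.
Expected counts for N = 105 under a 3:1 ratio (total parts = 4):
  round: 105 × 3/4 = 78.75
  wrinkled: 105 × 1/4 = 26.25
χ² = Σ (O − E)² / E
  round: (82 − 78.75)² / 78.75 = 0.1341
  wrinkled: (23 − 26.25)² / 26.25 = 0.4024
χ² = 0.1341 + 0.4024 = 0.5365 ≈ 0.537
Degrees of freedom = 2 − 1 = 1; critical value at α = 0.1 is 2.706.
Since 0.537 < 2.706, we fail to reject the null hypothesis — the data are consistent with the 3:1 ratio.

0.537; consistent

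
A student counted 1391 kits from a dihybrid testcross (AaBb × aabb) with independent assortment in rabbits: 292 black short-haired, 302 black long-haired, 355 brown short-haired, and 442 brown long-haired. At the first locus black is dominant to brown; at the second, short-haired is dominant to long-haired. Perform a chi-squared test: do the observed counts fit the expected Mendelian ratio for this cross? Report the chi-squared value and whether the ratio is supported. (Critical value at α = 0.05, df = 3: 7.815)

40.652; not consistent

A dihybrid testcross with independent assortment gives a 1:1:1:1 ratio.
Under the 1:1:1:1 hypothesis (Σ ratio = 4, N = 1391):
  black short-haired: 1391 × 1/4 = 347.75
  black long-haired: 1391 × 1/4 = 347.75
  brown short-haired: 1391 × 1/4 = 347.75
  brown long-haired: 1391 × 1/4 = 347.75
χ² = Σ (O − E)² / E
  black short-haired: (292 − 347.75)² / 347.75 = 8.9376
  black long-haired: (302 − 347.75)² / 347.75 = 6.0189
  brown short-haired: (355 − 347.75)² / 347.75 = 0.1512
  brown long-haired: (442 − 347.75)² / 347.75 = 25.5444
χ² = 8.9376 + 6.0189 + 0.1512 + 25.5444 = 40.6521 ≈ 40.652
Degrees of freedom = 4 − 1 = 3; critical value at α = 0.05 is 7.815.
Since 40.652 > 7.815, we reject the null hypothesis — the data do not fit the 1:1:1:1 ratio.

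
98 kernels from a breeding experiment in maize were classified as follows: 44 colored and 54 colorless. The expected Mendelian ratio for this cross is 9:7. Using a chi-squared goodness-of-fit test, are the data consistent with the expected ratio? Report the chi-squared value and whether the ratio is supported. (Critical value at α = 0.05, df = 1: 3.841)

The 9:7 ratio has 16 parts, so with N = 98 the expected counts are:
  colored: 98 × 9/16 = 55.125
  colorless: 98 × 7/16 = 42.875
χ² = Σ (O − E)² / E
  colored: (44 − 55.125)² / 55.125 = 2.2452
  colorless: (54 − 42.875)² / 42.875 = 2.8867
χ² = 2.2452 + 2.8867 = 5.1319 ≈ 5.132
Degrees of freedom = 2 − 1 = 1; critical value at α = 0.05 is 3.841.
Since 5.132 > 3.841, we reject the null hypothesis — the data do not fit the 9:7 ratio.

5.132; not consistent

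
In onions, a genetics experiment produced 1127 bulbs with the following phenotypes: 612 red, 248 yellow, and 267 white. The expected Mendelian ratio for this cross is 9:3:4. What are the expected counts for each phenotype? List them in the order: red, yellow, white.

Expected counts for N = 1127 under a 9:3:4 ratio (total parts = 16):
  red: 1127 × 9/16 = 633.9375
  yellow: 1127 × 3/16 = 211.3125
  white: 1127 × 4/16 = 281.75

633.9375, 211.3125, 281.75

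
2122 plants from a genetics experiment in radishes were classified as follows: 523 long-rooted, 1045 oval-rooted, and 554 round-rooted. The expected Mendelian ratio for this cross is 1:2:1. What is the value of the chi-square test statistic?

Expected counts for N = 2122 under a 1:2:1 ratio (total parts = 4):
  long-rooted: 2122 × 1/4 = 530.5
  oval-rooted: 2122 × 2/4 = 1061
  round-rooted: 2122 × 1/4 = 530.5
χ² = Σ (O − E)² / E
  long-rooted: (523 − 530.5)² / 530.5 = 0.1060
  oval-rooted: (1045 − 1061)² / 1061 = 0.2413
  round-rooted: (554 − 530.5)² / 530.5 = 1.0410
χ² = 0.1060 + 0.2413 + 1.0410 = 1.3883 ≈ 1.388

1.388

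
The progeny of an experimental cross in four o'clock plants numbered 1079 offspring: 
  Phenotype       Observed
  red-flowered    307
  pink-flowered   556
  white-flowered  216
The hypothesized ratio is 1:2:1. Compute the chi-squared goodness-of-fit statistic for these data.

16.359

Expected counts for N = 1079 under a 1:2:1 ratio (total parts = 4):
  red-flowered: 1079 × 1/4 = 269.75
  pink-flowered: 1079 × 2/4 = 539.5
  white-flowered: 1079 × 1/4 = 269.75
χ² = Σ (O − E)² / E
  red-flowered: (307 − 269.75)² / 269.75 = 5.1439
  pink-flowered: (556 − 539.5)² / 539.5 = 0.5046
  white-flowered: (216 − 269.75)² / 269.75 = 10.7101
χ² = 5.1439 + 0.5046 + 10.7101 = 16.3586 ≈ 16.359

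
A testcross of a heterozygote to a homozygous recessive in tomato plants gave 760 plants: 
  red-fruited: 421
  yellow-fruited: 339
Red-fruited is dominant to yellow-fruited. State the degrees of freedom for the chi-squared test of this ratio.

1

A testcross of a heterozygote (Aa × aa) gives a 1:1 phenotypic ratio.
A goodness-of-fit test with 2 phenotype classes has df = 2 − 1 = 1.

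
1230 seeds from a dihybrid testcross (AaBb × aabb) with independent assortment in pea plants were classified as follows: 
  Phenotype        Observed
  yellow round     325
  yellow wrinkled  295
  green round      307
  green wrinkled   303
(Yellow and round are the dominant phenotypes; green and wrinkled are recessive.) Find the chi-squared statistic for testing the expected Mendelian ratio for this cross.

A dihybrid testcross with independent assortment gives a 1:1:1:1 ratio.
Under the 1:1:1:1 hypothesis (Σ ratio = 4, N = 1230):
  yellow round: 1230 × 1/4 = 307.5
  yellow wrinkled: 1230 × 1/4 = 307.5
  green round: 1230 × 1/4 = 307.5
  green wrinkled: 1230 × 1/4 = 307.5
χ² = Σ (O − E)² / E
  yellow round: (325 − 307.5)² / 307.5 = 0.9959
  yellow wrinkled: (295 − 307.5)² / 307.5 = 0.5081
  green round: (307 − 307.5)² / 307.5 = 0.0008
  green wrinkled: (303 − 307.5)² / 307.5 = 0.0659
χ² = 0.9959 + 0.5081 + 0.0008 + 0.0659 = 1.5707 ≈ 1.571

1.571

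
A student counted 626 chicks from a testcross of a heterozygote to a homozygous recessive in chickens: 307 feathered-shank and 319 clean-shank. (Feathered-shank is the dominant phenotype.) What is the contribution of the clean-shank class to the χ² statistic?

0.115

A testcross of a heterozygote (Aa × aa) gives a 1:1 phenotypic ratio.
Expected counts for N = 626 under a 1:1 ratio (total parts = 2):
  feathered-shank: 626 × 1/2 = 313
  clean-shank: 626 × 1/2 = 313
Contribution of clean-shank: (319 − 313)² / 313 = 0.1150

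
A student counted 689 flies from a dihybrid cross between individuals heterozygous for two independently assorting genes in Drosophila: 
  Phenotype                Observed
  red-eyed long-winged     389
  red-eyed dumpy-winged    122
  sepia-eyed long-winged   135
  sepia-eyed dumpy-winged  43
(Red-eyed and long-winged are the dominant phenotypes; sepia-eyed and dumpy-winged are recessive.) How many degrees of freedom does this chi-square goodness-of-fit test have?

3

A dihybrid F₂ with independent assortment and complete dominance at both loci gives a 9:3:3:1 phenotypic ratio.
A goodness-of-fit test with 4 phenotype classes has df = 4 − 1 = 3.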